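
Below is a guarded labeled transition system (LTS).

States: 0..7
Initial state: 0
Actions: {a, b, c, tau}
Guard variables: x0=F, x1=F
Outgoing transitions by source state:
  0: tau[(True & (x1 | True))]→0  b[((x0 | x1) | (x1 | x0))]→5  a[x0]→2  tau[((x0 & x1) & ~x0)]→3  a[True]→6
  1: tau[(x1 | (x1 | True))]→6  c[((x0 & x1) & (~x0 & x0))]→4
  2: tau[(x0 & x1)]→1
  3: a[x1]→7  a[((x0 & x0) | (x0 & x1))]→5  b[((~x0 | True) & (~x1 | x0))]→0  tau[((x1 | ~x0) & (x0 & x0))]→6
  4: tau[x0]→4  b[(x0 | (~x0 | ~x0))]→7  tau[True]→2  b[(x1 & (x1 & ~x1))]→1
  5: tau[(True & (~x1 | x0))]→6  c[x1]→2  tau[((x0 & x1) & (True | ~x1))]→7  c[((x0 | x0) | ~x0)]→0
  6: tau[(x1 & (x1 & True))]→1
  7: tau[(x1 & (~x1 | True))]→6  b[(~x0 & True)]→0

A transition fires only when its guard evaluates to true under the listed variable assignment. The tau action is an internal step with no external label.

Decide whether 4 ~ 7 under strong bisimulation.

Answer: NOT BISIMILAR

Working:
Refine partition for ~:
  P[0] = {{0,1,2,3,4,5,6,7}}
  P[1] = {{0},{1},{2,6},{3,7},{4},{5}}
6 equivalence class(es) (converged in 2)
class of 4: {4}; class of 7: {3,7}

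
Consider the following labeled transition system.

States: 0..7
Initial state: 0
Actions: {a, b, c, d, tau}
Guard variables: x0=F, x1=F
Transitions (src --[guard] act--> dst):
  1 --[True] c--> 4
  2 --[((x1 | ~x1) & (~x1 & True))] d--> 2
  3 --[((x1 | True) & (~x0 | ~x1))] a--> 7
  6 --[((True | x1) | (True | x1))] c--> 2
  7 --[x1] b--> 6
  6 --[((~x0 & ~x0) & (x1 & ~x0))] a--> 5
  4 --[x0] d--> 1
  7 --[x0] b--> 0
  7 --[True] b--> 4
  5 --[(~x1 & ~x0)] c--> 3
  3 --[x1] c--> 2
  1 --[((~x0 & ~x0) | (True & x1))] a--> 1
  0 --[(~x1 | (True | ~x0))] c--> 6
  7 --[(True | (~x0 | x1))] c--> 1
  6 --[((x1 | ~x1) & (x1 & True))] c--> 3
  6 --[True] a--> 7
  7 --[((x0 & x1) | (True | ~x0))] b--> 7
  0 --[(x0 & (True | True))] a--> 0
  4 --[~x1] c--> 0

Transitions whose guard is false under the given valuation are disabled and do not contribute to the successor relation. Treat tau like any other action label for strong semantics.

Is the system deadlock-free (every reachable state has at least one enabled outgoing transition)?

Reach set: {0,1,2,4,6,7}
  0: c→6  [1 out]
  1: a→1  c→4  [2 out]
  2: d→2  [1 out]
  4: c→0  [1 out]
  6: a→7  c→2  [2 out]
  7: b→4  b→7  c→1  [3 out]

Answer: DEADLOCK-FREE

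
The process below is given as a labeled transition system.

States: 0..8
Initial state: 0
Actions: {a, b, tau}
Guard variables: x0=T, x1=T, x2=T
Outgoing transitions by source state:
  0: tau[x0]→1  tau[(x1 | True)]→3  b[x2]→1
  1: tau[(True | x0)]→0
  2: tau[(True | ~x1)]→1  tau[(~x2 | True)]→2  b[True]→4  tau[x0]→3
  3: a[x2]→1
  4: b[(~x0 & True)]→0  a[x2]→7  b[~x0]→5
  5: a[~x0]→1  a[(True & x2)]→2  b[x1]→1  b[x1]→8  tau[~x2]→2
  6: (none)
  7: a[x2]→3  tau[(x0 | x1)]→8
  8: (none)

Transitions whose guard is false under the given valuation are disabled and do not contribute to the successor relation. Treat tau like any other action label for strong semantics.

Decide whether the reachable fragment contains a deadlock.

Reach set: {0,1,3}
  0: b→1  tau→1  tau→3  [3 out]
  1: tau→0  [1 out]
  3: a→1  [1 out]

Answer: DEADLOCK-FREE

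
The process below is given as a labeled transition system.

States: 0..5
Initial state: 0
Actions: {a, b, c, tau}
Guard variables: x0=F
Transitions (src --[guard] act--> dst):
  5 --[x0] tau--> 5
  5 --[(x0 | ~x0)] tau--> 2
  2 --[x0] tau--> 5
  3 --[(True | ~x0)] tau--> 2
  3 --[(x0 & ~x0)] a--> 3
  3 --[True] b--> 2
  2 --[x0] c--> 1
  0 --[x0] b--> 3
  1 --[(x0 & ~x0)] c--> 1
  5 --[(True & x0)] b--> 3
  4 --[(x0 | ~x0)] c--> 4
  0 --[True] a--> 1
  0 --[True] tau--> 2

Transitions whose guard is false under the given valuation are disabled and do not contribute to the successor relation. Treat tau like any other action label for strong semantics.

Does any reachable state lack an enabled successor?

R = {0,1,2}
  0: a→1  tau→2  [deg 2]
  1: ∅  [STUCK]
  2: ∅  [STUCK]
witness 1: a

Answer: DEADLOCK at state 1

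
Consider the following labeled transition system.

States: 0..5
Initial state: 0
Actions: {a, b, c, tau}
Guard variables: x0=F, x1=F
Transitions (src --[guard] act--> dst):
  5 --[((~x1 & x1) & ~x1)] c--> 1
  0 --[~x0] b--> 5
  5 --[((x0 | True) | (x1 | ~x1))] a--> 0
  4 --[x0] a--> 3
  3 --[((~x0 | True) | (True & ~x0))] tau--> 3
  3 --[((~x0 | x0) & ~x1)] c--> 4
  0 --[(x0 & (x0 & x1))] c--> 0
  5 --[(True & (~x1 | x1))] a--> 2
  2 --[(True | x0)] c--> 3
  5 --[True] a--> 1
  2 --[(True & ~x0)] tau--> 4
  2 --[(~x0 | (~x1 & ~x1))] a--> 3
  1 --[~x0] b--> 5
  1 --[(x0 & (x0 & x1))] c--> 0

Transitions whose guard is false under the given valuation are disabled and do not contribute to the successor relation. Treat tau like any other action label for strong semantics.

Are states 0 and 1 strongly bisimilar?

Compute ~ classes (split until stable):
  P[0] = {{0,1,2,3,4,5}}
  P[1] = {{0,1},{2},{3},{4},{5}}
Fixed point at round 2; 5 class(es).
[0]={0,1}  [1]={0,1}

Answer: BISIMILAR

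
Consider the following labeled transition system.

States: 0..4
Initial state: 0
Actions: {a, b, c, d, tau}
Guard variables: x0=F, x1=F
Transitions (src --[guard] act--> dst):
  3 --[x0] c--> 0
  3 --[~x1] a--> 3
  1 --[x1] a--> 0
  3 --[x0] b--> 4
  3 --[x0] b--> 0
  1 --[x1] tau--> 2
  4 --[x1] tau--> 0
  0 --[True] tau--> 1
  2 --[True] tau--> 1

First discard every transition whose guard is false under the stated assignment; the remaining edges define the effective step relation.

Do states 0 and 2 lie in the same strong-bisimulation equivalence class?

Bisimulation quotient by refinement:
  P[0] = {{0,1,2,3,4}}
  P[1] = {{0,2},{1,4},{3}}
3 equivalence class(es) (converged in 2)
0∈{0,2}, 2∈{0,2}

Answer: BISIMILAR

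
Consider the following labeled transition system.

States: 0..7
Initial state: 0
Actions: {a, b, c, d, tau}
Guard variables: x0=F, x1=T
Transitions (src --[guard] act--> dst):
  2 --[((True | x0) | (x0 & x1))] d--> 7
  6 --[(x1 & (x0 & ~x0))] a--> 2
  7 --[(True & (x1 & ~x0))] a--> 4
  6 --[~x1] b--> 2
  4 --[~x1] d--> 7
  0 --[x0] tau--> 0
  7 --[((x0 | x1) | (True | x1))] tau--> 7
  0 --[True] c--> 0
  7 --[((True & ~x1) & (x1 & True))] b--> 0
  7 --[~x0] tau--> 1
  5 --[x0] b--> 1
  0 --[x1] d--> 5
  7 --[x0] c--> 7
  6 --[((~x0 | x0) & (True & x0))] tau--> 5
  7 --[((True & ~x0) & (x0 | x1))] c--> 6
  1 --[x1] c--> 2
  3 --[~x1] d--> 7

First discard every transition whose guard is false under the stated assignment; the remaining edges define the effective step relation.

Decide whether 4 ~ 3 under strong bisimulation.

Answer: BISIMILAR

Working:
Compute ~ classes (split until stable):
  round 0: {{0,1,2,3,4,5,6,7}}
  round 1: {{0},{1},{2},{3,4,5,6},{7}}
stable after 2 split(s): 5 block(s)
class of 4: {3,4,5,6}; class of 3: {3,4,5,6}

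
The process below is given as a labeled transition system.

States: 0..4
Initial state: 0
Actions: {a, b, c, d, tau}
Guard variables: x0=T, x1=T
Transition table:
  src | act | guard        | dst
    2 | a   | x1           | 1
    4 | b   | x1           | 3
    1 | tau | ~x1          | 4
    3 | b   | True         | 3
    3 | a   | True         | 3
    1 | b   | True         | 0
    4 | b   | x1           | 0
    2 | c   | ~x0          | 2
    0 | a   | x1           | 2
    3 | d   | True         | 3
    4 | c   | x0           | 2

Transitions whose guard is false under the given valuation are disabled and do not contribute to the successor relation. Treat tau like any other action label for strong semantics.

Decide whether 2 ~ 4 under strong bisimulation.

Answer: NOT BISIMILAR

Analysis:
Refine partition for ~:
  round 0: {{0,1,2,3,4}}
  round 1: {{0,2},{1},{3},{4}}
  round 2: {{0},{1},{2},{3},{4}}
5 equivalence class(es) (converged in 3)
[2]={2}  [4]={4}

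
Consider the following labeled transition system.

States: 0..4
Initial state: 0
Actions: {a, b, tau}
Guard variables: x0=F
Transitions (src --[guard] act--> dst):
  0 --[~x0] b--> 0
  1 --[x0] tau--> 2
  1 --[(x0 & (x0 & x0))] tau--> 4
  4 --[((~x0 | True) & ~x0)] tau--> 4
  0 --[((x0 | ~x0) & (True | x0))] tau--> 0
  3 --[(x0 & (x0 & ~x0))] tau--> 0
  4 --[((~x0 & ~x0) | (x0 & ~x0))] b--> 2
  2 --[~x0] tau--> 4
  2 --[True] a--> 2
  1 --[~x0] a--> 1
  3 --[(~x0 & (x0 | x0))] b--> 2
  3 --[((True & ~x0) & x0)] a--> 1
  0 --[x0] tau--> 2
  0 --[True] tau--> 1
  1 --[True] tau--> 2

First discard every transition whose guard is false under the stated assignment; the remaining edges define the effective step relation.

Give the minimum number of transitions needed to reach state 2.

Answer: 2

Trace:
Breadth-first toward 2:
  Layer 0: {0}
  Layer 1: {1}
  Layer 2: {2}
depth(2)=2, e.g. tau·tau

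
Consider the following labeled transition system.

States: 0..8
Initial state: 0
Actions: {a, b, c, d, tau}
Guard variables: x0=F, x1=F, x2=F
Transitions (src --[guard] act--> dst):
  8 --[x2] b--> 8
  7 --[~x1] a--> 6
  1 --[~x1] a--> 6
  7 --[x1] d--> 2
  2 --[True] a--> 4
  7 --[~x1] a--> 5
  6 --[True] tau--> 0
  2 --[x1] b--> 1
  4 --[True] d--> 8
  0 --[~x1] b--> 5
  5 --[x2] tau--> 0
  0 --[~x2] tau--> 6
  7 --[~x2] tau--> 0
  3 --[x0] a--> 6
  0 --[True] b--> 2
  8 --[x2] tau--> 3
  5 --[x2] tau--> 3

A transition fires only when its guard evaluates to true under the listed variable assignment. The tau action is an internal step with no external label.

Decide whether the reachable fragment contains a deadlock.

Reachable = {0,2,4,5,6,8}
  0: b→2  b→5  tau→6  [3 out]
  2: a→4  [1 out]
  4: d→8  [1 out]
  5: ∅  [deadlock]
  6: tau→0  [1 out]
  8: ∅  [deadlock]
trace reaching 5: b

Answer: DEADLOCK at state 5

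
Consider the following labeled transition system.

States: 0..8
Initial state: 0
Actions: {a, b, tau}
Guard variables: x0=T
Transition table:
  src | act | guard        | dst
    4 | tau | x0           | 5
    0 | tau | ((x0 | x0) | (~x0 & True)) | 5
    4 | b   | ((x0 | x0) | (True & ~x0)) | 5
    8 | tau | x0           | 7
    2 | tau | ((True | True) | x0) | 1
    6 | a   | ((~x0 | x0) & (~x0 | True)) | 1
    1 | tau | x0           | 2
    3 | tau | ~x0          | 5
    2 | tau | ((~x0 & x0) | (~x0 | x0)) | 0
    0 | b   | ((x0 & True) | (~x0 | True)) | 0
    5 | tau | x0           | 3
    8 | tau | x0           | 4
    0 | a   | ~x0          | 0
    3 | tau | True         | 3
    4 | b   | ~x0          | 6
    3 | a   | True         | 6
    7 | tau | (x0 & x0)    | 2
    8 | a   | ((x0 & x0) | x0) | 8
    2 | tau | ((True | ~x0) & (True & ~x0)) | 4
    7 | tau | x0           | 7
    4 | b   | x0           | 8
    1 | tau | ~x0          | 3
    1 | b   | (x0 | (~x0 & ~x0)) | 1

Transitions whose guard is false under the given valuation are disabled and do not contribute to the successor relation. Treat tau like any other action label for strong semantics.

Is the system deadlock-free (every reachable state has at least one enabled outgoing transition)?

Answer: DEADLOCK-FREE

Analysis:
R = {0,1,2,3,5,6}
  0: b→0  tau→5  [2 exit(s)]
  1: b→1  tau→2  [2 exit(s)]
  2: tau→0  tau→1  [2 exit(s)]
  3: a→6  tau→3  [2 exit(s)]
  5: tau→3  [1 exit(s)]
  6: a→1  [1 exit(s)]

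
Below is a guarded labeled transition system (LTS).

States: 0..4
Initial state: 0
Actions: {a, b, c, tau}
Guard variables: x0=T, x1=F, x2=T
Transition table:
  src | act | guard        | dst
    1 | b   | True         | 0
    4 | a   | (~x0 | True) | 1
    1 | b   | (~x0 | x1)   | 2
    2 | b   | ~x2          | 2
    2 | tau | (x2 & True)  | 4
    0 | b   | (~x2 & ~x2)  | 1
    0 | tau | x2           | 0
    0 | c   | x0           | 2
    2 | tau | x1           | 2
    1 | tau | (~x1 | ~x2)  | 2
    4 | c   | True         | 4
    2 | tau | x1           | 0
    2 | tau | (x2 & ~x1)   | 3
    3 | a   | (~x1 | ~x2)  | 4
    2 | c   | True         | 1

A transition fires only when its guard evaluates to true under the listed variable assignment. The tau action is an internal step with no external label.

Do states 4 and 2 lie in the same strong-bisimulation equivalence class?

Answer: NOT BISIMILAR

Analysis:
Bisimulation quotient by refinement:
  P[0] = {{0,1,2,3,4}}
  P[1] = {{0,2},{1},{3},{4}}
  P[2] = {{0},{1},{2},{3},{4}}
5 equivalence class(es) (converged in 3)
[4]={4}  [2]={2}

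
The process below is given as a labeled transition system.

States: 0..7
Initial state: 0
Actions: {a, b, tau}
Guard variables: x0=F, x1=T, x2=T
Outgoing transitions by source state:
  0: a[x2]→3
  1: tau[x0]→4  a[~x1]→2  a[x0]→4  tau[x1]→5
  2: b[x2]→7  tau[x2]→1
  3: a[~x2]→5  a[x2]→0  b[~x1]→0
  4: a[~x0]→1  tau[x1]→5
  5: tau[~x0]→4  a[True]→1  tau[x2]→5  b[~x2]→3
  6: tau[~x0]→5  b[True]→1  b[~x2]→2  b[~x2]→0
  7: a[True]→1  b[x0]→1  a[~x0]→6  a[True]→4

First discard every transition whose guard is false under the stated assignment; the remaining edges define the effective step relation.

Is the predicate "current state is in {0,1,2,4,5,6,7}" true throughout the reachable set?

Answer: INVARIANT VIOLATED at state 3

Analysis:
Safe = {0,1,2,4,5,6,7}
Reach set: {0,3}
  0: ok
  3: ✗ unsafe
witness against invariant: a → 3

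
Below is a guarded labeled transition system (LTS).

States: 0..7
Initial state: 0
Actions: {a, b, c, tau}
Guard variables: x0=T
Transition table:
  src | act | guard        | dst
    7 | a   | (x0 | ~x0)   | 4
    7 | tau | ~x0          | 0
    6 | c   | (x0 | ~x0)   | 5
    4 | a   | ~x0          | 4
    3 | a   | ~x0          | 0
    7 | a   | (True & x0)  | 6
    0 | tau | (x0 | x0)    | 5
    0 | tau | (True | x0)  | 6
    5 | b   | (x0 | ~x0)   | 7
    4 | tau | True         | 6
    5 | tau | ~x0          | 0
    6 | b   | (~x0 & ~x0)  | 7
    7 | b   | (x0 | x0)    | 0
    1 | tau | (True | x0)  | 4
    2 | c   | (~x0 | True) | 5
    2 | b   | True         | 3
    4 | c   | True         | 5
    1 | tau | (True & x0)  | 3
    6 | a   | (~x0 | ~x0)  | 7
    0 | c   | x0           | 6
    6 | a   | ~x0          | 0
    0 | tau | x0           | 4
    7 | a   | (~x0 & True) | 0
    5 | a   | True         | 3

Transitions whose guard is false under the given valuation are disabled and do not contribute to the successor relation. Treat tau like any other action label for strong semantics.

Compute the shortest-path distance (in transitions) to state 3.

Answer: 2

Working:
Layered search for 3:
  L0 = {0}
  L1 = {4,5,6}
  L2 = {3,7}
3 enters at depth 2; path tau·a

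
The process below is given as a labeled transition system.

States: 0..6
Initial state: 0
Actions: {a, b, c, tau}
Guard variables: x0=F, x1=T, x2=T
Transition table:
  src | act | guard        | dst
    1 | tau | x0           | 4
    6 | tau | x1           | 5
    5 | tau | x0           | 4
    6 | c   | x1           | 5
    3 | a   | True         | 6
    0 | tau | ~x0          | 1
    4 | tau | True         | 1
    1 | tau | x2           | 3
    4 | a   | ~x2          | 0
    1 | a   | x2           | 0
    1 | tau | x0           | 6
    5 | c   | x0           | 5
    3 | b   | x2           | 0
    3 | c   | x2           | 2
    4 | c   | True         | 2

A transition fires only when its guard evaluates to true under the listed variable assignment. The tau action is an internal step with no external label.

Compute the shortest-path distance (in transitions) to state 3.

Breadth-first toward 3:
  depth 0: {0}
  depth 1: {1}
  depth 2: {3}
depth(3)=2, e.g. tau·tau

Answer: 2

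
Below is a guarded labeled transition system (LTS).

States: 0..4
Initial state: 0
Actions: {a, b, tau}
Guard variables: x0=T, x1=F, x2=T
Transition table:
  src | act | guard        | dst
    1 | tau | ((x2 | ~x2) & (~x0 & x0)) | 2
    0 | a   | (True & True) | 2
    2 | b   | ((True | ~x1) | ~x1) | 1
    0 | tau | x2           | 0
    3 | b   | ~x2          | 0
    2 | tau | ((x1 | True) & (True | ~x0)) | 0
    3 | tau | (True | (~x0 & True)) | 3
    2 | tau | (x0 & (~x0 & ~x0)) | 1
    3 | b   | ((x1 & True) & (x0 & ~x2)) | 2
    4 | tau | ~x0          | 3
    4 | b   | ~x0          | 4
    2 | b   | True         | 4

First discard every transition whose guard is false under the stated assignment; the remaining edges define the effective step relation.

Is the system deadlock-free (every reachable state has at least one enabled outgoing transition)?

Reach set: {0,1,2,4}
  0: a→2  tau→0  [2 exit(s)]
  1: ∅  [deadlock]
  2: b→1  b→4  tau→0  [3 exit(s)]
  4: ∅  [deadlock]
witness 1: a·b

Answer: DEADLOCK at state 1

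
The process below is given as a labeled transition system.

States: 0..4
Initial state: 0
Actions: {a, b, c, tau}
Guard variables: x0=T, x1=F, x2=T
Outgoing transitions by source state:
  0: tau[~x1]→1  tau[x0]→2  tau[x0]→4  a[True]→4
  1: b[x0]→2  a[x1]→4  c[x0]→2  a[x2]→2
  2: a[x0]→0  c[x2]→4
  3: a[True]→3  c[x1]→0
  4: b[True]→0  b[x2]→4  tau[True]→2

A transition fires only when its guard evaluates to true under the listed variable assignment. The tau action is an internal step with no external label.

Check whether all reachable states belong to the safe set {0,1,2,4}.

Allowed set {0,1,2,4}
Reach set: {0,1,2,4}
  0: safe
  1: safe
  2: safe
  4: safe

Answer: INVARIANT HOLDS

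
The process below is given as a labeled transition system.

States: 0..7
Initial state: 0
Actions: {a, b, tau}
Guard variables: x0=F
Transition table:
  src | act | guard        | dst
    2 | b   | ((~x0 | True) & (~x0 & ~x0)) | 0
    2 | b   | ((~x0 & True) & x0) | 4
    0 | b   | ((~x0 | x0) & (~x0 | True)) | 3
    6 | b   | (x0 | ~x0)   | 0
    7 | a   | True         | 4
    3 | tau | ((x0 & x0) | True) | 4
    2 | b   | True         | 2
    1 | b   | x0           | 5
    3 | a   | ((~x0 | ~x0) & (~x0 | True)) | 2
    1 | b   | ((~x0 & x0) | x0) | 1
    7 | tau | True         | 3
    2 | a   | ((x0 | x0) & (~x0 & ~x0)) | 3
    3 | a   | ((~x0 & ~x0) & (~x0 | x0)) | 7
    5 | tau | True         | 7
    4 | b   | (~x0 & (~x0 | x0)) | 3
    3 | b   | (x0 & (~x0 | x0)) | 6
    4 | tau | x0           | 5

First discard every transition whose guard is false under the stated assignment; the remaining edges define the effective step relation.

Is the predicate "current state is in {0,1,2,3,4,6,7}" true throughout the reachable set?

Answer: INVARIANT HOLDS

Trace:
Inv-set: {0,1,2,3,4,6,7}
Reach set: {0,2,3,4,7}
  0: ✓
  2: ✓
  3: ✓
  4: ✓
  7: ✓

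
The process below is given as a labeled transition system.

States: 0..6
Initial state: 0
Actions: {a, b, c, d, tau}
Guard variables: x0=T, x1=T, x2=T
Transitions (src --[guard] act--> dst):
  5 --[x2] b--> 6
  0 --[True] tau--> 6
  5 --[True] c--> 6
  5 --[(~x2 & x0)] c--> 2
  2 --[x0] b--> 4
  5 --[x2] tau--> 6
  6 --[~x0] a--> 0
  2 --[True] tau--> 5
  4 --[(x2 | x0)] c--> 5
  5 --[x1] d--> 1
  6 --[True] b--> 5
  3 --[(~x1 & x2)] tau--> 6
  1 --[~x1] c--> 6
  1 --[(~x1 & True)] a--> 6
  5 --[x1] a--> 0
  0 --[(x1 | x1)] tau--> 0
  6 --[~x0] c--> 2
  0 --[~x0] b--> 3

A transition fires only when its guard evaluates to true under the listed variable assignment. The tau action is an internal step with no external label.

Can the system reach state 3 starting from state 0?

Answer: UNREACHABLE

Working:
11 transition(s) survive guard evaluation.
depth 0: {0}
depth 1: {6}  now seen {0,6}
depth 2: {5}  now seen {0,5,6}
depth 3: {1}  now seen {0,1,5,6}
R = {0,1,5,6}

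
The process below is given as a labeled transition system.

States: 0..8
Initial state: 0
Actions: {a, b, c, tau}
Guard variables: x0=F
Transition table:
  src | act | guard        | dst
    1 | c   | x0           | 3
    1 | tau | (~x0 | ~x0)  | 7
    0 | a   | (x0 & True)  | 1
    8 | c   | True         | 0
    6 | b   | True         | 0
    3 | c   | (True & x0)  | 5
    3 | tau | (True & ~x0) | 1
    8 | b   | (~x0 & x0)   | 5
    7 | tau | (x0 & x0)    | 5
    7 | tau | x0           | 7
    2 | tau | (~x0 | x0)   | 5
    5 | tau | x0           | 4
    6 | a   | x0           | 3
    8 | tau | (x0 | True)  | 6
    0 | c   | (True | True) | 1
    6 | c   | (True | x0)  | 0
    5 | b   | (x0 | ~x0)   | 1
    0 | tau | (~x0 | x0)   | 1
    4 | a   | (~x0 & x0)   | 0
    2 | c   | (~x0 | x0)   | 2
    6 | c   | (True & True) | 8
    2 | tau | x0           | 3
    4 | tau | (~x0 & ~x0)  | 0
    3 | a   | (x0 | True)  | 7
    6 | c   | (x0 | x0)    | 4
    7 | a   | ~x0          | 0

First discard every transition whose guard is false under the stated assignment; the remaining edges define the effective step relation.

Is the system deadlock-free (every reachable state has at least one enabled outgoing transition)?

Reachable = {0,1,7}
  0: c→1  tau→1  [2 exit(s)]
  1: tau→7  [1 exit(s)]
  7: a→0  [1 exit(s)]

Answer: DEADLOCK-FREE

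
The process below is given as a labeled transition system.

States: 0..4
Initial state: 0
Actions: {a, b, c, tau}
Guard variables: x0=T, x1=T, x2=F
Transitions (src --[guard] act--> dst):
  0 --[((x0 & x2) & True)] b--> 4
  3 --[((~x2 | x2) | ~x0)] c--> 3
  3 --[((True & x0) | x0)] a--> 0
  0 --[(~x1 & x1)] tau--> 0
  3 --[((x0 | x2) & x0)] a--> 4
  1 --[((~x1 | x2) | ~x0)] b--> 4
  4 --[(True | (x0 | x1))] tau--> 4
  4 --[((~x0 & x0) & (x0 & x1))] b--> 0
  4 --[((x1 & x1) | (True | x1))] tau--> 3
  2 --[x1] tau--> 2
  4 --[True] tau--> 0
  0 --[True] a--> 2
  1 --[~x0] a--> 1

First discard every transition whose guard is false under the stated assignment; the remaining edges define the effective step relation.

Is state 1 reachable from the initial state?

Answer: UNREACHABLE

Working:
After dropping false guards: 8 live edges.
L0 = {0}
L1 = {2}  cumulative {0,2}
R = {0,2}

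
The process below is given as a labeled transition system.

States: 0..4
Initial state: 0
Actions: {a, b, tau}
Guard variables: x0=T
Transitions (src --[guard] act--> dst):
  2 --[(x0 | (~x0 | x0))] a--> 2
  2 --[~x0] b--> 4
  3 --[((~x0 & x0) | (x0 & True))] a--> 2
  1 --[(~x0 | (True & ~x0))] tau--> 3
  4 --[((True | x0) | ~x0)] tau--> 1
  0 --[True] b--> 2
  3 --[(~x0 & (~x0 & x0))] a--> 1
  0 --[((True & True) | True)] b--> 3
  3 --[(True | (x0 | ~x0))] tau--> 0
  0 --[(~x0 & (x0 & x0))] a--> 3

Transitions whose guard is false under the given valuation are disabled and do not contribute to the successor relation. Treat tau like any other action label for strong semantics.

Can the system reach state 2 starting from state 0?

Answer: REACHABLE

Working:
6 transition(s) survive guard evaluation.
depth 0: {0}
depth 1: {2,3}  now seen {0,2,3}
R = {0,2,3}
trace reaching 2: b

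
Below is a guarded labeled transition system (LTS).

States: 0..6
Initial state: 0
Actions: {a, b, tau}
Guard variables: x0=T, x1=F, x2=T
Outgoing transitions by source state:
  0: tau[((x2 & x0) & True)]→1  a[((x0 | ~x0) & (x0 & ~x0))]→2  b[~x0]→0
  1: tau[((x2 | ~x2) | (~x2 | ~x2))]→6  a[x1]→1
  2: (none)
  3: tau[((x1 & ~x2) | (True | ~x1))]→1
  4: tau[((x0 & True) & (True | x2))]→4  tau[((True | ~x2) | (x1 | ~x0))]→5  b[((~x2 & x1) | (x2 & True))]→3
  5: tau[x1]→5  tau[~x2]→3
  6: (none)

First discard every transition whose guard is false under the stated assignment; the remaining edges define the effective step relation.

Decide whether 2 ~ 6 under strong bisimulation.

Answer: BISIMILAR

Trace:
Bisimulation quotient by refinement:
  π0 = {{0,1,2,3,4,5,6}}
  π1 = {{0,1,3},{2,5,6},{4}}
  π2 = {{0,3},{1},{2,5,6},{4}}
stable after 3 split(s): 4 block(s)
2∈{2,5,6}, 6∈{2,5,6}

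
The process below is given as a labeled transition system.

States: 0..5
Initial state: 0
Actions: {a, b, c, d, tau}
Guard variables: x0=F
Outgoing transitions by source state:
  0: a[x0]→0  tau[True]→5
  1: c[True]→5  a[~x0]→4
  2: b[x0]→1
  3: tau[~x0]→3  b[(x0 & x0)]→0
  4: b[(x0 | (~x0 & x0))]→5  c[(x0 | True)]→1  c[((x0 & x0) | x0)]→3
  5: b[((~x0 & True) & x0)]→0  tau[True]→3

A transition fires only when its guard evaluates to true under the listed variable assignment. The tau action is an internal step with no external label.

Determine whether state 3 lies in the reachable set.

Answer: REACHABLE

Working:
Guard filter leaves 6 enabled edge(s).
depth 0: {0}
depth 1: {5}  cumulative {0,5}
depth 2: {3}  cumulative {0,3,5}
R = {0,3,5}
witness 3: tau·tau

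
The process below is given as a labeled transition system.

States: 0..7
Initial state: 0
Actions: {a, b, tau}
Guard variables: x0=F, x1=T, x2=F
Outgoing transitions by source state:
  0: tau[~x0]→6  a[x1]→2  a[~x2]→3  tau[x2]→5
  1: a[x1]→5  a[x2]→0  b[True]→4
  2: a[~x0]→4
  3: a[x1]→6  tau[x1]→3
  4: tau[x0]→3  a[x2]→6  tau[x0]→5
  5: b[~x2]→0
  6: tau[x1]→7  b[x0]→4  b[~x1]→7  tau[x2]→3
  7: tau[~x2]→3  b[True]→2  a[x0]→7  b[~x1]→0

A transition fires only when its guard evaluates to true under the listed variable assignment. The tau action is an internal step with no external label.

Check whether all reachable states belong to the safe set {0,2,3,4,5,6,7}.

Inv-set: {0,2,3,4,5,6,7}
R = {0,2,3,4,6,7}
  0: safe
  2: safe
  3: safe
  4: safe
  6: safe
  7: safe

Answer: INVARIANT HOLDS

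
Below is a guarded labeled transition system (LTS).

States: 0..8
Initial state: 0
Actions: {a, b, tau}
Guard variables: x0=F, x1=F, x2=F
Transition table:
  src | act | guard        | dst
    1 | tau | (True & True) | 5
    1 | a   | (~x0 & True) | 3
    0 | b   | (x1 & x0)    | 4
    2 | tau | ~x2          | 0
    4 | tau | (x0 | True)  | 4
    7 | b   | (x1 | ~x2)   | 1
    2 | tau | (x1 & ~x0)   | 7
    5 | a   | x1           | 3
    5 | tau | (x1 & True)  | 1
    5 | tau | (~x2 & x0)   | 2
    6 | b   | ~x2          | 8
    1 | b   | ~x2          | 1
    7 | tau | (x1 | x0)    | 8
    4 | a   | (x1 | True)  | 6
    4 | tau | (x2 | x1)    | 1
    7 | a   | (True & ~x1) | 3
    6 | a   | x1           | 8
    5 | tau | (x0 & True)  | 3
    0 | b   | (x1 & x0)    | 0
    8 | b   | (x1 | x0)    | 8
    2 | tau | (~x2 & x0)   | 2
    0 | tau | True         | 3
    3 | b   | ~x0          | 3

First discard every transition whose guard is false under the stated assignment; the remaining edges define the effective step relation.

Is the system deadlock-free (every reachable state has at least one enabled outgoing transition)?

Reach set: {0,3}
  0: tau→3  [deg 1]
  3: b→3  [deg 1]

Answer: DEADLOCK-FREE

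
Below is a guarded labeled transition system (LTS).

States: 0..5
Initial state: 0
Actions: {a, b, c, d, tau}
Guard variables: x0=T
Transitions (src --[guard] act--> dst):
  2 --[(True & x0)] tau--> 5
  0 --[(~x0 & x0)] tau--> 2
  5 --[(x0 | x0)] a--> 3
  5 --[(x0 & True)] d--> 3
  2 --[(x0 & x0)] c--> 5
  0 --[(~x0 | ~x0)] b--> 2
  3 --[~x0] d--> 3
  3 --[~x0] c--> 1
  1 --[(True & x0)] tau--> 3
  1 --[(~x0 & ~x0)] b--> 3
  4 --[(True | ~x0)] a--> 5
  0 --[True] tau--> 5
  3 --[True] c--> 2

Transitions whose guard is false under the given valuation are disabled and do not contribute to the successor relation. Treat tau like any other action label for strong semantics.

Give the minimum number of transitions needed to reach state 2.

Answer: 3

Working:
Layered search for 2:
  depth 0: {0}
  depth 1: {5}
  depth 2: {3}
  depth 3: {2}
depth(2)=3, e.g. tau·a·c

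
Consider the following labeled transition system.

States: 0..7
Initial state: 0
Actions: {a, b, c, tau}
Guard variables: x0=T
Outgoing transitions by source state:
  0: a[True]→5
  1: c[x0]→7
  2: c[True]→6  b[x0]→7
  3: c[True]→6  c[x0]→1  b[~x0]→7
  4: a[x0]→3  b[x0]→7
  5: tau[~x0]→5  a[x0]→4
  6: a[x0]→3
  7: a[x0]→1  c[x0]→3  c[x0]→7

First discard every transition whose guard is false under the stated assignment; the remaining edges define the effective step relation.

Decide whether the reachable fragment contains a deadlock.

Answer: DEADLOCK-FREE

Trace:
R = {0,1,3,4,5,6,7}
  0: a→5  [1 out]
  1: c→7  [1 out]
  3: c→1  c→6  [2 out]
  4: a→3  b→7  [2 out]
  5: a→4  [1 out]
  6: a→3  [1 out]
  7: a→1  c→3  c→7  [3 out]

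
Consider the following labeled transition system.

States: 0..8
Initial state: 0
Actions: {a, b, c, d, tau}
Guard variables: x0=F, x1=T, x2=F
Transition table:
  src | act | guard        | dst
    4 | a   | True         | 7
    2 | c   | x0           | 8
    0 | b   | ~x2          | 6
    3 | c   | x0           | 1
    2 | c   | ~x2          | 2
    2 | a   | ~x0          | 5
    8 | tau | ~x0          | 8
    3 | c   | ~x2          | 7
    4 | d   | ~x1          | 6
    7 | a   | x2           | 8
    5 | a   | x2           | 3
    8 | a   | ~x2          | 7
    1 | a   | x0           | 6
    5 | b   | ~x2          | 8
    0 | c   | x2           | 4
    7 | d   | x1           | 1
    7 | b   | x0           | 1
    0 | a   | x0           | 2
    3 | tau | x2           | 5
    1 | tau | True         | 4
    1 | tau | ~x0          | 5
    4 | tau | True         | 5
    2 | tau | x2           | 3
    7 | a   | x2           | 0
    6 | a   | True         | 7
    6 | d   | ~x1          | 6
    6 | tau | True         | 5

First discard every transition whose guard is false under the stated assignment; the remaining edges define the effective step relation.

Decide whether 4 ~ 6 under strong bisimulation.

Answer: BISIMILAR

Analysis:
Bisimulation quotient by refinement:
  π0 = {{0,1,2,3,4,5,6,7,8}}
  π1 = {{0,5},{1},{2},{3},{4,6,8},{7}}
  π2 = {{0,5},{1},{2},{3},{4,6},{7},{8}}
  π3 = {{0},{1},{2},{3},{4,6},{5},{7},{8}}
8 equivalence class(es) (converged in 4)
class of 4: {4,6}; class of 6: {4,6}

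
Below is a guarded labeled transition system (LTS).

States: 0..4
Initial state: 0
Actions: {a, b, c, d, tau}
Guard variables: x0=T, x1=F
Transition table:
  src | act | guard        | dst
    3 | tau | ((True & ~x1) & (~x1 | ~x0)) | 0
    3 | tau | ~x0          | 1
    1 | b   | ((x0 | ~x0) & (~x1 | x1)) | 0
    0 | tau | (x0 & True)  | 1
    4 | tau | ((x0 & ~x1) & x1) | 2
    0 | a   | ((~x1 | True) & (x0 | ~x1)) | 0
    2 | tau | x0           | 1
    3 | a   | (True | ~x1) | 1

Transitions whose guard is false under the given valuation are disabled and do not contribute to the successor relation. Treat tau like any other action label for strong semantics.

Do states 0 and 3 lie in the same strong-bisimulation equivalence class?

Bisimulation quotient by refinement:
  round 0: {{0,1,2,3,4}}
  round 1: {{0,3},{1},{2},{4}}
  round 2: {{0},{1},{2},{3},{4}}
Fixed point at round 3; 5 class(es).
0∈{0}, 3∈{3}

Answer: NOT BISIMILAR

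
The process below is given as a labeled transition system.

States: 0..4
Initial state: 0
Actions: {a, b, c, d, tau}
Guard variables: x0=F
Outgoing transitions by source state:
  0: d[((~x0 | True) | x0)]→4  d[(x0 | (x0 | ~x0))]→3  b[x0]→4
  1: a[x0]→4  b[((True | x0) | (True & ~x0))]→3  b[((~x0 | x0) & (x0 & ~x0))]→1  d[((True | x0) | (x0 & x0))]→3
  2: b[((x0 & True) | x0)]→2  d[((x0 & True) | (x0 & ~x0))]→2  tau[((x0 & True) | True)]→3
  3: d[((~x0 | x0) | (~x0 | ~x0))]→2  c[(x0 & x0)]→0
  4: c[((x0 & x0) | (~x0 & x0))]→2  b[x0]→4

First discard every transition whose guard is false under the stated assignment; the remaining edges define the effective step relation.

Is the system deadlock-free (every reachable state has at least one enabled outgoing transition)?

Answer: DEADLOCK at state 4

Working:
Reachable = {0,2,3,4}
  0: d→3  d→4  [2 out]
  2: tau→3  [1 out]
  3: d→2  [1 out]
  4: ∅  [STUCK]
Path to 4: d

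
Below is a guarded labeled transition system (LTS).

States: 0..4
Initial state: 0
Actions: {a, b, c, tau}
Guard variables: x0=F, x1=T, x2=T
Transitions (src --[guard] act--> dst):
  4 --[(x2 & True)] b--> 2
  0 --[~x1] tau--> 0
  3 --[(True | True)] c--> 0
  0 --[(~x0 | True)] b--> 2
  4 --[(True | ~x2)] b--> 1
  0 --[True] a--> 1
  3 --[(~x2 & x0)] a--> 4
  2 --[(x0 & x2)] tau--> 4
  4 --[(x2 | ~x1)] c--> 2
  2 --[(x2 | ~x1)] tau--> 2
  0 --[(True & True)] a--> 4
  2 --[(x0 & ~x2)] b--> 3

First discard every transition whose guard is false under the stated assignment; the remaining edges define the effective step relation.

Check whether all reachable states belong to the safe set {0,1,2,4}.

Answer: INVARIANT HOLDS

Analysis:
Allowed set {0,1,2,4}
R = {0,1,2,4}
  0: ✓
  1: ✓
  2: ✓
  4: ✓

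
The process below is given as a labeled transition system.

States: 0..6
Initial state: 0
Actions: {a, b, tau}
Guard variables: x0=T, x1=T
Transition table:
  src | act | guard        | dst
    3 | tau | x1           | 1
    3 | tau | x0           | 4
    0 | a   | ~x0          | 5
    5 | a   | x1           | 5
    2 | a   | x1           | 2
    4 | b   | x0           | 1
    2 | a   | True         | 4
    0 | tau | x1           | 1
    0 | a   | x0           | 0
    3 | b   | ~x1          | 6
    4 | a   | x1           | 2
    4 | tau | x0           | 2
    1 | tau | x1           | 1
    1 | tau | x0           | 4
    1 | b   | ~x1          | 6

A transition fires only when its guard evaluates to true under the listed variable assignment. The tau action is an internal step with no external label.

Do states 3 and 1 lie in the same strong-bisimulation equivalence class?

Refine partition for ~:
  round 0: {{0,1,2,3,4,5,6}}
  round 1: {{0},{1,3},{2,5},{4},{6}}
  round 2: {{0},{1,3},{2},{4},{5},{6}}
stable after 3 split(s): 6 block(s)
3∈{1,3}, 1∈{1,3}

Answer: BISIMILAR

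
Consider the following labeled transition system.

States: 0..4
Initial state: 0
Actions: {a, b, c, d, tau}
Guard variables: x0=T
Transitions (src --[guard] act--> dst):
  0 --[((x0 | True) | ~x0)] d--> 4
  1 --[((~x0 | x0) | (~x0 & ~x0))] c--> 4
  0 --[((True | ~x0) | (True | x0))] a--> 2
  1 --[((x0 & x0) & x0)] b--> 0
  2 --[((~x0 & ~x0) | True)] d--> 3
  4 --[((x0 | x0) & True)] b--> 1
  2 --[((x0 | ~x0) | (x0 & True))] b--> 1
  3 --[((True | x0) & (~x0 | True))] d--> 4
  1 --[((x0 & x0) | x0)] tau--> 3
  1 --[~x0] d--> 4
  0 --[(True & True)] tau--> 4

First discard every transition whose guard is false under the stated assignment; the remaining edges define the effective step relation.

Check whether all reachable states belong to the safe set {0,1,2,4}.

Answer: INVARIANT VIOLATED at state 3

Working:
Allowed set {0,1,2,4}
Reachable = {0,1,2,3,4}
  0: ok
  1: ok
  2: ok
  3: ✗ unsafe
  4: ok
counterexample path to 3: a·d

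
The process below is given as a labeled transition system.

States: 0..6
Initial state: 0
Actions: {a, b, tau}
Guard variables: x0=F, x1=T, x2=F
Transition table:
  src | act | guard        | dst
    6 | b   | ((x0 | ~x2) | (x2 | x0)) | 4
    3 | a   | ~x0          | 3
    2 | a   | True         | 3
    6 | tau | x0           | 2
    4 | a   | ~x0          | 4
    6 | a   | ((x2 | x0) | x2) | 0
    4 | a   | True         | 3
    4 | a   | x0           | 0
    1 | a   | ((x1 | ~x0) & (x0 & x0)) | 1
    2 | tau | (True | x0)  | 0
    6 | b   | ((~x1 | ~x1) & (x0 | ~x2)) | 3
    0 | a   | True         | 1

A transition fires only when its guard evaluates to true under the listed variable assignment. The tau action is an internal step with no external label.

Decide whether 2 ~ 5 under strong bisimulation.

Answer: NOT BISIMILAR

Analysis:
Refine partition for ~:
  P[0] = {{0,1,2,3,4,5,6}}
  P[1] = {{0,3,4},{1,5},{2},{6}}
  P[2] = {{0},{1,5},{2},{3,4},{6}}
stable after 3 split(s): 5 block(s)
[2]={2}  [5]={1,5}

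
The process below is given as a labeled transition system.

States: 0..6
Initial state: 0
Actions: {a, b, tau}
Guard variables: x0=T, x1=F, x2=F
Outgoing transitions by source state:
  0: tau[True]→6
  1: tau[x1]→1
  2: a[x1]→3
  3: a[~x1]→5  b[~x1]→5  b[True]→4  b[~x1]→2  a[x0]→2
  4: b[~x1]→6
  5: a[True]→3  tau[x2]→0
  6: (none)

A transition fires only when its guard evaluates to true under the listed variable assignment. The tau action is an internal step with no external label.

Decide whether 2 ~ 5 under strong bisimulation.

Answer: NOT BISIMILAR

Working:
Bisimulation quotient by refinement:
  round 0: {{0,1,2,3,4,5,6}}
  round 1: {{0},{1,2,6},{3},{4},{5}}
stable after 2 split(s): 5 block(s)
2∈{1,2,6}, 5∈{5}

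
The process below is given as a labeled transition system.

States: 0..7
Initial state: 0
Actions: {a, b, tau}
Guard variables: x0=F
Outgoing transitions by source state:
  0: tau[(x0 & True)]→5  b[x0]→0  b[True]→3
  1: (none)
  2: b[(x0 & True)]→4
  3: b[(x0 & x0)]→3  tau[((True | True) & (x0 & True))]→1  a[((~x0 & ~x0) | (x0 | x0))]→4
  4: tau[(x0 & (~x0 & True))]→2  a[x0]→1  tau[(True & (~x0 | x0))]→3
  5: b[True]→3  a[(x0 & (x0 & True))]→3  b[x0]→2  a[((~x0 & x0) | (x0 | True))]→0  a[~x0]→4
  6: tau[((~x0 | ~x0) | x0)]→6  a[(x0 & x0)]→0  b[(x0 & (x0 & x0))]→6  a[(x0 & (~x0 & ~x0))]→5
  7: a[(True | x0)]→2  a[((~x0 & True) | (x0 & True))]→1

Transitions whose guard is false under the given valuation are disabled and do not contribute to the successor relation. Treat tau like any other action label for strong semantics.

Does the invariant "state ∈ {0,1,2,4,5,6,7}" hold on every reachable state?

Answer: INVARIANT VIOLATED at state 3

Working:
Inv-set: {0,1,2,4,5,6,7}
R = {0,3,4}
  0: safe
  3: ✗ unsafe
  4: safe
counterexample path to 3: b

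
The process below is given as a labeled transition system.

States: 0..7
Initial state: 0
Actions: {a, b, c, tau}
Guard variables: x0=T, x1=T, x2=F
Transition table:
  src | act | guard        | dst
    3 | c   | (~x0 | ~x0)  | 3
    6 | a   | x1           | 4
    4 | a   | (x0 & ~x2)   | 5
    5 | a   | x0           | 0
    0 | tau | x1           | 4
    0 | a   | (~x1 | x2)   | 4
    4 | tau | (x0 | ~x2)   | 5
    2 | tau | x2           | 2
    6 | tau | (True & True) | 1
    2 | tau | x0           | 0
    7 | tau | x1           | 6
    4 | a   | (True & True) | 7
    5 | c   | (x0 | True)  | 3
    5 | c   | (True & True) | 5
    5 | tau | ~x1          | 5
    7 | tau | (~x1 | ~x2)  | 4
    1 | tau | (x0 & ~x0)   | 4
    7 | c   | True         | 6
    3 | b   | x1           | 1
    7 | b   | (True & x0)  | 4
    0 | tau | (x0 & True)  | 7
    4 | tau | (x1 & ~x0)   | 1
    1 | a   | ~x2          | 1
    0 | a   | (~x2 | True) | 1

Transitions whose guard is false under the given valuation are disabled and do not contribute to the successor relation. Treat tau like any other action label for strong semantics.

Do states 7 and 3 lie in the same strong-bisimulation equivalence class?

Bisimulation quotient by refinement:
  P[0] = {{0,1,2,3,4,5,6,7}}
  P[1] = {{0,4,6},{1},{2},{3},{5},{7}}
  P[2] = {{0},{1},{2},{3},{4},{5},{6},{7}}
8 equivalence class(es) (converged in 3)
7∈{7}, 3∈{3}

Answer: NOT BISIMILAR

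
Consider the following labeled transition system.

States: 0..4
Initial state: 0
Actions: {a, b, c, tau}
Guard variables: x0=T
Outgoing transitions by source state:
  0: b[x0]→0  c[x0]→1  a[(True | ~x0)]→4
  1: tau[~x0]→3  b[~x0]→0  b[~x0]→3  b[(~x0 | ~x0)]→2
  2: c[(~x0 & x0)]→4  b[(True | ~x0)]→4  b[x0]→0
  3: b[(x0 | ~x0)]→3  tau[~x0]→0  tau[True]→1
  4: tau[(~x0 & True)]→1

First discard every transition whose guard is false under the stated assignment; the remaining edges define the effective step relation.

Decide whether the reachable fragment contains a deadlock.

Answer: DEADLOCK at state 1

Analysis:
Reachable = {0,1,4}
  0: a→4  b→0  c→1  [3 out]
  1: ∅  [no exit]
  4: ∅  [no exit]
Path to 1: c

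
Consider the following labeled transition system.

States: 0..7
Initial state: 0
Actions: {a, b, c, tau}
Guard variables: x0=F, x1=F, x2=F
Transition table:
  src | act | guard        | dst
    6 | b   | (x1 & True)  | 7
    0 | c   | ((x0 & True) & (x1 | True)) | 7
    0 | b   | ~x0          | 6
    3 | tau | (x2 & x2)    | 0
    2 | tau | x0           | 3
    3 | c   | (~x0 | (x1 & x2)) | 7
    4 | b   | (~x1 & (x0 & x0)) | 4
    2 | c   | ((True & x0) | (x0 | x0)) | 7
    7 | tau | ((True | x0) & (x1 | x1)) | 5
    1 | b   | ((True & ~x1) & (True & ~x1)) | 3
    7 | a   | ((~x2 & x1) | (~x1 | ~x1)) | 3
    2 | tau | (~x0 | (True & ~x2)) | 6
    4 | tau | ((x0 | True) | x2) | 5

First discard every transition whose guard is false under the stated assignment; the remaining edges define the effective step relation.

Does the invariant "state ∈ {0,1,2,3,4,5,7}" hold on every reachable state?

Answer: INVARIANT VIOLATED at state 6

Analysis:
Safe = {0,1,2,3,4,5,7}
Reach set: {0,6}
  0: ✓
  6: outside
reach 6 via b — violates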